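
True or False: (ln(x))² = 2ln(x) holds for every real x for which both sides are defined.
Claim: (ln(x))² = 2ln(x).
Test a specific point where both sides are defined: x = 4.
LHS = (ln(x))² ≈ 1.9218
RHS = 2ln(x) ≈ 2.7726
Since 1.9218 ≠ 2.7726, the equation fails at this point, so it cannot hold for every real x for which both sides are defined.
2ln(x) equals ln(x²), which is not the same as (ln x)².

Conclusion: False.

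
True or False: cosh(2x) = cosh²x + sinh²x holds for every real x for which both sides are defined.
True.

Claim: cosh(2x) = cosh²x + sinh²x.
Reasoning: cosh²x = (e^(2x) + 2 + e^(-2x))/4 and sinh²x = (e^(2x) - 2 + e^(-2x))/4. Adding gives (2e^(2x) + 2e^(-2x))/4 = (e^(2x) + e^(-2x))/2 = cosh(2x).
So the two sides agree for every real x for which both sides are defined.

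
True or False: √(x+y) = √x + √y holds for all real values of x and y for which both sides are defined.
False.

Claim: √(x+y) = √x + √y.
Test a specific point where both sides are defined: x = 5, y = 3.
LHS = √(x+y) ≈ 2.8284
RHS = √x + √y ≈ 3.9681
Since 2.8284 ≠ 3.9681, the equation fails at this point, so it cannot hold for all real values of x and y for which both sides are defined.
Squaring the right side gives x + 2√(xy) + y, not x + y.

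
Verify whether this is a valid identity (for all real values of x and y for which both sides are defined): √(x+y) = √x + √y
Claim: √(x+y) = √x + √y.
Test a specific point where both sides are defined: x = 3, y = 2.
LHS = √(x+y) ≈ 2.2361
RHS = √x + √y ≈ 3.1463
Since 2.2361 ≠ 3.1463, the equation fails at this point, so it cannot hold for all real values of x and y for which both sides are defined.
Squaring the right side gives x + 2√(xy) + y, not x + y.

Conclusion: No, this is NOT an identity.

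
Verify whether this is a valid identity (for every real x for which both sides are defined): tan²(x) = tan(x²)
No, this is NOT an identity.

Claim: tan²(x) = tan(x²).
Test a specific point where both sides are defined: x = -π/3.
LHS = tan²(x) ≈ 3.0000
RHS = tan(x²) ≈ 1.9485
Since 3.0000 ≠ 1.9485, the equation fails at this point, so it cannot hold for every real x for which both sides are defined.
tan²(x) means (tan x)², squaring the output; tan(x²) squares the input. These are different functions.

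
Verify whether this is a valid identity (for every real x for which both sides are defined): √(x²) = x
Claim: √(x²) = x.
Test a specific point where both sides are defined: x = -1.
LHS = √(x²) ≈ 1.0000
RHS = x ≈ -1.0000
Since 1.0000 ≠ -1.0000, the equation fails at this point, so it cannot hold for every real x for which both sides are defined.
√(x²) = |x|, which differs from x whenever x < 0 (both sides are defined for every real x).

Conclusion: No, this is NOT an identity.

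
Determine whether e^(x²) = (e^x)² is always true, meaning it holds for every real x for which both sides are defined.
No, this is NOT an identity.

Claim: e^(x²) = (e^x)².
Test a specific point where both sides are defined: x = 1/2.
LHS = e^(x²) ≈ 1.2840
RHS = (e^x)² ≈ 2.7183
Since 1.2840 ≠ 2.7183, the equation fails at this point, so it cannot hold for every real x for which both sides are defined.
(e^x)² = e^(2x), and 2x ≠ x² in general.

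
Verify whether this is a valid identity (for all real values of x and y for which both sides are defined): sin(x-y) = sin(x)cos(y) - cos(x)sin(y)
Claim: sin(x-y) = sin(x)cos(y) - cos(x)sin(y).
Reasoning: Replace y by -y in sin(x+y) = sin(x)cos(y) + cos(x)sin(y) and use cos(-y) = cos(y), sin(-y) = -sin(y): sin(x-y) = sin(x)cos(y) - cos(x)sin(y).
So the two sides agree for all real values of x and y for which both sides are defined.

Conclusion: Yes, this is an identity.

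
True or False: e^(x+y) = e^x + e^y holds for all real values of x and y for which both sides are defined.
Claim: e^(x+y) = e^x + e^y.
Test a specific point where both sides are defined: x = 1/2, y = 1.
LHS = e^(x+y) ≈ 4.4817
RHS = e^x + e^y ≈ 4.3670
Since 4.4817 ≠ 4.3670, the equation fails at this point, so it cannot hold for all real values of x and y for which both sides are defined.
The correct rule is e^(x+y) = e^x · e^y (a product, not a sum).

Conclusion: False.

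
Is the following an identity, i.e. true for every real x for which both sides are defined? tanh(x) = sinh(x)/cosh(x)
Yes, this is an identity.

Claim: tanh(x) = sinh(x)/cosh(x).
Reasoning: tanh(x) is defined as sinh(x)/cosh(x) = (e^x - e^-x)/(e^x + e^-x); cosh(x) ≥ 1 is never zero, so this holds for every real x.
So the two sides agree for every real x for which both sides are defined.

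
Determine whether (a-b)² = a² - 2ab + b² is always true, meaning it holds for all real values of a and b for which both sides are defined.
Claim: (a-b)² = a² - 2ab + b².
Reasoning: Expand: (a-b)² = (a-b)(a-b) = a·a - a·b - b·a + b·b = a² - 2ab + b².
So the two sides agree for all real values of a and b for which both sides are defined.

Conclusion: Yes, this is an identity.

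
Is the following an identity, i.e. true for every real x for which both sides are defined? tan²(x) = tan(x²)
No, this is NOT an identity.

Claim: tan²(x) = tan(x²).
Test a specific point where both sides are defined: x = π/4.
LHS = tan²(x) ≈ 1.0000
RHS = tan(x²) ≈ 0.7092
Since 1.0000 ≠ 0.7092, the equation fails at this point, so it cannot hold for every real x for which both sides are defined.
tan²(x) means (tan x)², squaring the output; tan(x²) squares the input. These are different functions.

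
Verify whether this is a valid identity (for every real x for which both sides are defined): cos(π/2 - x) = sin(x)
Claim: cos(π/2 - x) = sin(x).
Reasoning: Use cos(u - v) = cos(u)cos(v) + sin(u)sin(v) with u = π/2, v = x: cos(π/2)cos(x) + sin(π/2)sin(x) = 0·cos(x) + 1·sin(x) = sin(x).
So the two sides agree for every real x for which both sides are defined.

Conclusion: Yes, this is an identity.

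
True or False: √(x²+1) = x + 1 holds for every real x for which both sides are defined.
False.

Claim: √(x²+1) = x + 1.
Test a specific point where both sides are defined: x = 3/2.
LHS = √(x²+1) ≈ 1.8028
RHS = x + 1 ≈ 2.5000
Since 1.8028 ≠ 2.5000, the equation fails at this point, so it cannot hold for every real x for which both sides are defined.
(x+1)² = x² + 2x + 1 ≠ x² + 1 unless x = 0.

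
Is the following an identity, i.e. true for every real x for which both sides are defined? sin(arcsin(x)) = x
Claim: sin(arcsin(x)) = x.
Reasoning: For -1 ≤ x ≤ 1 (where arcsin is defined), arcsin(x) is by definition an angle whose sine equals x. Taking the sine of that angle returns x. (Note the other order, arcsin(sin x) = x, is NOT an identity.)
So the two sides agree for every real x for which both sides are defined.

Conclusion: Yes, this is an identity.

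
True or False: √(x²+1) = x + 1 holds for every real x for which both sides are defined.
Claim: √(x²+1) = x + 1.
Test a specific point where both sides are defined: x = 5.
LHS = √(x²+1) ≈ 5.0990
RHS = x + 1 ≈ 6.0000
Since 5.0990 ≠ 6.0000, the equation fails at this point, so it cannot hold for every real x for which both sides are defined.
(x+1)² = x² + 2x + 1 ≠ x² + 1 unless x = 0.

Conclusion: False.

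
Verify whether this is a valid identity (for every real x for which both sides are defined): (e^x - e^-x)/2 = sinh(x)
Claim: (e^x - e^-x)/2 = sinh(x).
Reasoning: This is exactly the definition of the hyperbolic sine: sinh(x) := (e^x - e^-x)/2.
So the two sides agree for every real x for which both sides are defined.

Conclusion: Yes, this is an identity.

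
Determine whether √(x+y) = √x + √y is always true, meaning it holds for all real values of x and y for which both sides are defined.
Claim: √(x+y) = √x + √y.
Test a specific point where both sides are defined: x = 3/2, y = 3/2.
LHS = √(x+y) ≈ 1.7321
RHS = √x + √y ≈ 2.4495
Since 1.7321 ≠ 2.4495, the equation fails at this point, so it cannot hold for all real values of x and y for which both sides are defined.
Squaring the right side gives x + 2√(xy) + y, not x + y.

Conclusion: No, this is NOT an identity.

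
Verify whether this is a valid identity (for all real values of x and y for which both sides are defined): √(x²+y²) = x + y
Claim: √(x²+y²) = x + y.
Test a specific point where both sides are defined: x = -2, y = -3.
LHS = √(x²+y²) ≈ 3.6056
RHS = x + y ≈ -5.0000
Since 3.6056 ≠ -5.0000, the equation fails at this point, so it cannot hold for all real values of x and y for which both sides are defined.
(x+y)² = x² + 2xy + y², not x² + y², so the square root does not split this way.

Conclusion: No, this is NOT an identity.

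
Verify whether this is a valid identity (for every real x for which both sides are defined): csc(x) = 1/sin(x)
Claim: csc(x) = 1/sin(x).
Reasoning: csc(x) is by definition the reciprocal of sin(x), wherever sin(x) ≠ 0.
So the two sides agree for every real x for which both sides are defined.

Conclusion: Yes, this is an identity.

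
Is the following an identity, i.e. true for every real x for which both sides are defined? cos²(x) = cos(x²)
Claim: cos²(x) = cos(x²).
Test a specific point where both sides are defined: x = π.
LHS = cos²(x) ≈ 1.0000
RHS = cos(x²) ≈ -0.9027
Since 1.0000 ≠ -0.9027, the equation fails at this point, so it cannot hold for every real x for which both sides are defined.
cos²(x) means (cos x)², squaring the output; cos(x²) squares the input. These are different functions.

Conclusion: No, this is NOT an identity.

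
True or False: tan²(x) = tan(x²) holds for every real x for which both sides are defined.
False.

Claim: tan²(x) = tan(x²).
Test a specific point where both sides are defined: x = π/4.
LHS = tan²(x) ≈ 1.0000
RHS = tan(x²) ≈ 0.7092
Since 1.0000 ≠ 0.7092, the equation fails at this point, so it cannot hold for every real x for which both sides are defined.
tan²(x) means (tan x)², squaring the output; tan(x²) squares the input. These are different functions.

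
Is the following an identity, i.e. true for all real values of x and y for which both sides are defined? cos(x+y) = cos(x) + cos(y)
No, this is NOT an identity.

Claim: cos(x+y) = cos(x) + cos(y).
Test a specific point where both sides are defined: x = π/3, y = π/3.
LHS = cos(x+y) ≈ -0.5000
RHS = cos(x) + cos(y) ≈ 1.0000
Since -0.5000 ≠ 1.0000, the equation fails at this point, so it cannot hold for all real values of x and y for which both sides are defined.
The correct expansion is cos(x+y) = cos(x)cos(y) - sin(x)sin(y); cosine is not additive.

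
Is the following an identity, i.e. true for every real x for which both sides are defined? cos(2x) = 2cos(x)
No, this is NOT an identity.

Claim: cos(2x) = 2cos(x).
Test a specific point where both sides are defined: x = π/4.
LHS = cos(2x) ≈ 0.0000
RHS = 2cos(x) ≈ 1.4142
Since 0.0000 ≠ 1.4142, the equation fails at this point, so it cannot hold for every real x for which both sides are defined.
The correct double-angle formula is cos(2x) = cos²x - sin²x.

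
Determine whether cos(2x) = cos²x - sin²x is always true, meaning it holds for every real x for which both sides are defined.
Claim: cos(2x) = cos²x - sin²x.
Reasoning: Put y = x in the addition formula cos(x+y) = cos(x)cos(y) - sin(x)sin(y): cos(2x) = cos²x - sin²x.
So the two sides agree for every real x for which both sides are defined.

Conclusion: Yes, this is an identity.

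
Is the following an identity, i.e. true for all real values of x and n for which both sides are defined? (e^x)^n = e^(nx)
Yes, this is an identity.

Claim: (e^x)^n = e^(nx).
Reasoning: e^x is a positive real number, and for a positive base B and real exponent n, B^n = e^(n·ln B). With B = e^x, ln B = x, so (e^x)^n = e^(n·x).
So the two sides agree for all real values of x and n for which both sides are defined.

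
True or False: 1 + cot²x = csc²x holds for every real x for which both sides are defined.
Claim: 1 + cot²x = csc²x.
Reasoning: Start from sin²x + cos²x = 1 and divide every term by sin²x (allowed wherever cot x and csc x are defined): 1 + cot²x = 1/sin²x = csc²x.
So the two sides agree for every real x for which both sides are defined.

Conclusion: True.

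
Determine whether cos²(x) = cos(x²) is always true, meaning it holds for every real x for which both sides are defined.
Claim: cos²(x) = cos(x²).
Test a specific point where both sides are defined: x = π/3.
LHS = cos²(x) ≈ 0.2500
RHS = cos(x²) ≈ 0.4566
Since 0.2500 ≠ 0.4566, the equation fails at this point, so it cannot hold for every real x for which both sides are defined.
cos²(x) means (cos x)², squaring the output; cos(x²) squares the input. These are different functions.

Conclusion: No, this is NOT an identity.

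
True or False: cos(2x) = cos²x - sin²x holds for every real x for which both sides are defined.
Claim: cos(2x) = cos²x - sin²x.
Reasoning: Put y = x in the addition formula cos(x+y) = cos(x)cos(y) - sin(x)sin(y): cos(2x) = cos²x - sin²x.
So the two sides agree for every real x for which both sides are defined.

Conclusion: True.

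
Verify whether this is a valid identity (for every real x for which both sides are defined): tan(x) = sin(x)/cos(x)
Claim: tan(x) = sin(x)/cos(x).
Reasoning: For an angle x whose terminal point on the unit circle is (cos x, sin x), tan(x) is defined as the ratio (second coordinate)/(first coordinate) = sin(x)/cos(x), wherever cos(x) ≠ 0.
So the two sides agree for every real x for which both sides are defined.

Conclusion: Yes, this is an identity.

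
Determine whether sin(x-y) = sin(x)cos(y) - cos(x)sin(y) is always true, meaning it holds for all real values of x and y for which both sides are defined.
Claim: sin(x-y) = sin(x)cos(y) - cos(x)sin(y).
Reasoning: Replace y by -y in sin(x+y) = sin(x)cos(y) + cos(x)sin(y) and use cos(-y) = cos(y), sin(-y) = -sin(y): sin(x-y) = sin(x)cos(y) - cos(x)sin(y).
So the two sides agree for all real values of x and y for which both sides are defined.

Conclusion: Yes, this is an identity.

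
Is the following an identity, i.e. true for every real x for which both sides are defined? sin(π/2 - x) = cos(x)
Claim: sin(π/2 - x) = cos(x).
Reasoning: Use sin(u - v) = sin(u)cos(v) - cos(u)sin(v) with u = π/2, v = x: sin(π/2)cos(x) - cos(π/2)sin(x) = 1·cos(x) - 0·sin(x) = cos(x).
So the two sides agree for every real x for which both sides are defined.

Conclusion: Yes, this is an identity.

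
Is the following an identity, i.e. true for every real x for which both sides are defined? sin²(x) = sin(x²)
Claim: sin²(x) = sin(x²).
Test a specific point where both sides are defined: x = -π/4.
LHS = sin²(x) ≈ 0.5000
RHS = sin(x²) ≈ 0.5785
Since 0.5000 ≠ 0.5785, the equation fails at this point, so it cannot hold for every real x for which both sides are defined.
sin²(x) means (sin x)², squaring the output; sin(x²) squares the input. These are different functions.

Conclusion: No, this is NOT an identity.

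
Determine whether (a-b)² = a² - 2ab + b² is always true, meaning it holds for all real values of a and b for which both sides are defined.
Claim: (a-b)² = a² - 2ab + b².
Reasoning: Expand: (a-b)² = (a-b)(a-b) = a·a - a·b - b·a + b·b = a² - 2ab + b².
So the two sides agree for all real values of a and b for which both sides are defined.

Conclusion: Yes, this is an identity.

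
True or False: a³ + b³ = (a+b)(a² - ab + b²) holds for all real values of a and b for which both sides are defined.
Claim: a³ + b³ = (a+b)(a² - ab + b²).
Reasoning: Expand the right side: (a+b)(a² - ab + b²) = a³ - a²b + ab² + a²b - ab² + b³ = a³ + b³ (the middle terms cancel in pairs).
So the two sides agree for all real values of a and b for which both sides are defined.

Conclusion: True.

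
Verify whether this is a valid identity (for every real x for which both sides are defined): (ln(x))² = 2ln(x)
No, this is NOT an identity.

Claim: (ln(x))² = 2ln(x).
Test a specific point where both sides are defined: x = 5.
LHS = (ln(x))² ≈ 2.5903
RHS = 2ln(x) ≈ 3.2189
Since 2.5903 ≠ 3.2189, the equation fails at this point, so it cannot hold for every real x for which both sides are defined.
2ln(x) equals ln(x²), which is not the same as (ln x)².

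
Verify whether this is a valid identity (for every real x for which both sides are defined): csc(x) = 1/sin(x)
Yes, this is an identity.

Claim: csc(x) = 1/sin(x).
Reasoning: csc(x) is by definition the reciprocal of sin(x), wherever sin(x) ≠ 0.
So the two sides agree for every real x for which both sides are defined.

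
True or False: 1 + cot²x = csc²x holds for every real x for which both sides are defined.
Claim: 1 + cot²x = csc²x.
Reasoning: Start from sin²x + cos²x = 1 and divide every term by sin²x (allowed wherever cot x and csc x are defined): 1 + cot²x = 1/sin²x = csc²x.
So the two sides agree for every real x for which both sides are defined.

Conclusion: True.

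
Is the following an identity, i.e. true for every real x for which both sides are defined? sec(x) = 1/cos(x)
Yes, this is an identity.

Claim: sec(x) = 1/cos(x).
Reasoning: sec(x) is by definition the reciprocal of cos(x), wherever cos(x) ≠ 0.
So the two sides agree for every real x for which both sides are defined.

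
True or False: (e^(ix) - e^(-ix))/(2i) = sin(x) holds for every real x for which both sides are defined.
True.

Claim: (e^(ix) - e^(-ix))/(2i) = sin(x).
Reasoning: By Euler's formula e^(ix) = cos(x) + i·sin(x) and e^(-ix) = cos(x) - i·sin(x). Subtracting cancels the cosine terms: e^(ix) - e^(-ix) = 2i·sin(x); divide by 2i.
So the two sides agree for every real x for which both sides are defined.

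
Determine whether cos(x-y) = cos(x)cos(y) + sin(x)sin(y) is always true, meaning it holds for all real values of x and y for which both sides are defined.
Claim: cos(x-y) = cos(x)cos(y) + sin(x)sin(y).
Reasoning: Replace y by -y in cos(x+y) = cos(x)cos(y) - sin(x)sin(y) and use cos(-y) = cos(y), sin(-y) = -sin(y): cos(x-y) = cos(x)cos(y) + sin(x)sin(y).
So the two sides agree for all real values of x and y for which both sides are defined.

Conclusion: Yes, this is an identity.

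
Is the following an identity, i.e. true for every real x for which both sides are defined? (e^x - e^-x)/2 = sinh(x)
Yes, this is an identity.

Claim: (e^x - e^-x)/2 = sinh(x).
Reasoning: This is exactly the definition of the hyperbolic sine: sinh(x) := (e^x - e^-x)/2.
So the two sides agree for every real x for which both sides are defined.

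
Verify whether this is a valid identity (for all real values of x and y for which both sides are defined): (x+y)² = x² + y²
Claim: (x+y)² = x² + y².
Test a specific point where both sides are defined: x = 1, y = 3.
LHS = (x+y)² ≈ 16.0000
RHS = x² + y² ≈ 10.0000
Since 16.0000 ≠ 10.0000, the equation fails at this point, so it cannot hold for all real values of x and y for which both sides are defined.
The correct expansion is (x+y)² = x² + 2xy + y²; the cross term 2xy is missing.

Conclusion: No, this is NOT an identity.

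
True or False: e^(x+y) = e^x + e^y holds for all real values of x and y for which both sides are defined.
False.

Claim: e^(x+y) = e^x + e^y.
Test a specific point where both sides are defined: x = 1, y = 1/2.
LHS = e^(x+y) ≈ 4.4817
RHS = e^x + e^y ≈ 4.3670
Since 4.4817 ≠ 4.3670, the equation fails at this point, so it cannot hold for all real values of x and y for which both sides are defined.
The correct rule is e^(x+y) = e^x · e^y (a product, not a sum).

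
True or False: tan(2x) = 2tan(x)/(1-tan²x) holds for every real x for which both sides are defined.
Claim: tan(2x) = 2tan(x)/(1-tan²x).
Reasoning: tan(2x) = sin(2x)/cos(2x) = 2sin(x)cos(x) / (cos²x - sin²x). Divide numerator and denominator by cos²x: 2tan(x) / (1 - tan²x).
So the two sides agree for every real x for which both sides are defined.

Conclusion: True.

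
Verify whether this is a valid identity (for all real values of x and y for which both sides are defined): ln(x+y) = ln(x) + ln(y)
Claim: ln(x+y) = ln(x) + ln(y).
Test a specific point where both sides are defined: x = 3/2, y = 5.
LHS = ln(x+y) ≈ 1.8718
RHS = ln(x) + ln(y) ≈ 2.0149
Since 1.8718 ≠ 2.0149, the equation fails at this point, so it cannot hold for all real values of x and y for which both sides are defined.
ln(x) + ln(y) = ln(xy), not ln(x+y).

Conclusion: No, this is NOT an identity.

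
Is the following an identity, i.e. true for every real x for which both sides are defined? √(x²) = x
No, this is NOT an identity.

Claim: √(x²) = x.
Test a specific point where both sides are defined: x = -1.
LHS = √(x²) ≈ 1.0000
RHS = x ≈ -1.0000
Since 1.0000 ≠ -1.0000, the equation fails at this point, so it cannot hold for every real x for which both sides are defined.
√(x²) = |x|, which differs from x whenever x < 0 (both sides are defined for every real x).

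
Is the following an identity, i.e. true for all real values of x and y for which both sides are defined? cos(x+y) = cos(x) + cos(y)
Claim: cos(x+y) = cos(x) + cos(y).
Test a specific point where both sides are defined: x = π/3, y = -π/6.
LHS = cos(x+y) ≈ 0.8660
RHS = cos(x) + cos(y) ≈ 1.3660
Since 0.8660 ≠ 1.3660, the equation fails at this point, so it cannot hold for all real values of x and y for which both sides are defined.
The correct expansion is cos(x+y) = cos(x)cos(y) - sin(x)sin(y); cosine is not additive.

Conclusion: No, this is NOT an identity.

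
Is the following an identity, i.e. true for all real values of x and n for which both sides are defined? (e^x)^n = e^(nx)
Yes, this is an identity.

Claim: (e^x)^n = e^(nx).
Reasoning: e^x is a positive real number, and for a positive base B and real exponent n, B^n = e^(n·ln B). With B = e^x, ln B = x, so (e^x)^n = e^(n·x).
So the two sides agree for all real values of x and n for which both sides are defined.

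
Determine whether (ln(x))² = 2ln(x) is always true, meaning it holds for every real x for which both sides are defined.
No, this is NOT an identity.

Claim: (ln(x))² = 2ln(x).
Test a specific point where both sides are defined: x = 2.
LHS = (ln(x))² ≈ 0.4805
RHS = 2ln(x) ≈ 1.3863
Since 0.4805 ≠ 1.3863, the equation fails at this point, so it cannot hold for every real x for which both sides are defined.
2ln(x) equals ln(x²), which is not the same as (ln x)².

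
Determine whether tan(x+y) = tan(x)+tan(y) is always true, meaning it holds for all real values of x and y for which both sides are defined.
No, this is NOT an identity.

Claim: tan(x+y) = tan(x)+tan(y).
Test a specific point where both sides are defined: x = π/3, y = π/4.
LHS = tan(x+y) ≈ -3.7321
RHS = tan(x)+tan(y) ≈ 2.7321
Since -3.7321 ≠ 2.7321, the equation fails at this point, so it cannot hold for all real values of x and y for which both sides are defined.
The correct formula is tan(x+y) = (tan(x) + tan(y))/(1 - tan(x)tan(y)).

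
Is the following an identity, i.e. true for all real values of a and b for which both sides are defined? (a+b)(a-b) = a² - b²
Yes, this is an identity.

Claim: (a+b)(a-b) = a² - b².
Reasoning: Expand: (a+b)(a-b) = a² - ab + ba - b² = a² - b² (the cross terms cancel).
So the two sides agree for all real values of a and b for which both sides are defined.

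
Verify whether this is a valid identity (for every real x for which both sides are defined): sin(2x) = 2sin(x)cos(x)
Yes, this is an identity.

Claim: sin(2x) = 2sin(x)cos(x).
Reasoning: Put y = x in the addition formula sin(x+y) = sin(x)cos(y) + cos(x)sin(y): sin(2x) = sin(x)cos(x) + cos(x)sin(x) = 2sin(x)cos(x).
So the two sides agree for every real x for which both sides are defined.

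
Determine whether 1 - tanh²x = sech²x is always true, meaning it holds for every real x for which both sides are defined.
Yes, this is an identity.

Claim: 1 - tanh²x = sech²x.
Reasoning: Divide cosh²x - sinh²x = 1 through by cosh²x (never zero): 1 - tanh²x = 1/cosh²x = sech²x.
So the two sides agree for every real x for which both sides are defined.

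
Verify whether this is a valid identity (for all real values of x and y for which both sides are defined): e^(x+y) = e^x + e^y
Claim: e^(x+y) = e^x + e^y.
Test a specific point where both sides are defined: x = 5, y = 3.
LHS = e^(x+y) ≈ 2980.9580
RHS = e^x + e^y ≈ 168.4987
Since 2980.9580 ≠ 168.4987, the equation fails at this point, so it cannot hold for all real values of x and y for which both sides are defined.
The correct rule is e^(x+y) = e^x · e^y (a product, not a sum).

Conclusion: No, this is NOT an identity.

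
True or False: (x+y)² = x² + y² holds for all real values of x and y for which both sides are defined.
False.

Claim: (x+y)² = x² + y².
Test a specific point where both sides are defined: x = -3, y = -2.
LHS = (x+y)² ≈ 25.0000
RHS = x² + y² ≈ 13.0000
Since 25.0000 ≠ 13.0000, the equation fails at this point, so it cannot hold for all real values of x and y for which both sides are defined.
The correct expansion is (x+y)² = x² + 2xy + y²; the cross term 2xy is missing.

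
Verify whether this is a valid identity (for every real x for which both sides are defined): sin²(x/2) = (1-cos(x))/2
Claim: sin²(x/2) = (1-cos(x))/2.
Reasoning: Use cos(2θ) = 1 - 2sin²θ with θ = x/2: cos(x) = 1 - 2sin²(x/2). Solving for sin²(x/2) gives (1 - cos(x))/2.
So the two sides agree for every real x for which both sides are defined.

Conclusion: Yes, this is an identity.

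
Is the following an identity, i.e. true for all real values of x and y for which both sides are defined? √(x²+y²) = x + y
No, this is NOT an identity.

Claim: √(x²+y²) = x + y.
Test a specific point where both sides are defined: x = -2, y = 3/2.
LHS = √(x²+y²) ≈ 2.5000
RHS = x + y ≈ -0.5000
Since 2.5000 ≠ -0.5000, the equation fails at this point, so it cannot hold for all real values of x and y for which both sides are defined.
(x+y)² = x² + 2xy + y², not x² + y², so the square root does not split this way.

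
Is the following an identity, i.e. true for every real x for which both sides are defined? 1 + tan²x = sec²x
Claim: 1 + tan²x = sec²x.
Reasoning: Start from sin²x + cos²x = 1 and divide every term by cos²x (allowed wherever tan x and sec x are defined): tan²x + 1 = 1/cos²x = sec²x.
So the two sides agree for every real x for which both sides are defined.

Conclusion: Yes, this is an identity.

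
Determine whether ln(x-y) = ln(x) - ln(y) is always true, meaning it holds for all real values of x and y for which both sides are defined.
No, this is NOT an identity.

Claim: ln(x-y) = ln(x) - ln(y).
Test a specific point where both sides are defined: x = 5, y = 2.
LHS = ln(x-y) ≈ 1.0986
RHS = ln(x) - ln(y) ≈ 0.9163
Since 1.0986 ≠ 0.9163, the equation fails at this point, so it cannot hold for all real values of x and y for which both sides are defined.
ln(x) - ln(y) = ln(x/y), not ln(x-y).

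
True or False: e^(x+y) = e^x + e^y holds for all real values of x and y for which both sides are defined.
False.

Claim: e^(x+y) = e^x + e^y.
Test a specific point where both sides are defined: x = 3/2, y = 5.
LHS = e^(x+y) ≈ 665.1416
RHS = e^x + e^y ≈ 152.8948
Since 665.1416 ≠ 152.8948, the equation fails at this point, so it cannot hold for all real values of x and y for which both sides are defined.
The correct rule is e^(x+y) = e^x · e^y (a product, not a sum).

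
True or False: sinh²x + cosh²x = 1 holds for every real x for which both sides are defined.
Claim: sinh²x + cosh²x = 1.
Test a specific point where both sides are defined: x = 1.
LHS = sinh²x + cosh²x ≈ 3.7622
RHS = 1 ≈ 1.0000
Since 3.7622 ≠ 1.0000, the equation fails at this point, so it cannot hold for every real x for which both sides are defined.
The correct hyperbolic identity is cosh²x - sinh²x = 1 (a difference); the sum sinh²x + cosh²x equals cosh(2x).

Conclusion: False.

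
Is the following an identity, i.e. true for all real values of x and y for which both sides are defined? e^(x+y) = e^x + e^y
Claim: e^(x+y) = e^x + e^y.
Test a specific point where both sides are defined: x = 4, y = -3.
LHS = e^(x+y) ≈ 2.7183
RHS = e^x + e^y ≈ 54.6479
Since 2.7183 ≠ 54.6479, the equation fails at this point, so it cannot hold for all real values of x and y for which both sides are defined.
The correct rule is e^(x+y) = e^x · e^y (a product, not a sum).

Conclusion: No, this is NOT an identity.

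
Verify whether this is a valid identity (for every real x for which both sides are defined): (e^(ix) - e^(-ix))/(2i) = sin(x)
Claim: (e^(ix) - e^(-ix))/(2i) = sin(x).
Reasoning: By Euler's formula e^(ix) = cos(x) + i·sin(x) and e^(-ix) = cos(x) - i·sin(x). Subtracting cancels the cosine terms: e^(ix) - e^(-ix) = 2i·sin(x); divide by 2i.
So the two sides agree for every real x for which both sides are defined.

Conclusion: Yes, this is an identity.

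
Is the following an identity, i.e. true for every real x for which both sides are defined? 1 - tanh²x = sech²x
Claim: 1 - tanh²x = sech²x.
Reasoning: Divide cosh²x - sinh²x = 1 through by cosh²x (never zero): 1 - tanh²x = 1/cosh²x = sech²x.
So the two sides agree for every real x for which both sides are defined.

Conclusion: Yes, this is an identity.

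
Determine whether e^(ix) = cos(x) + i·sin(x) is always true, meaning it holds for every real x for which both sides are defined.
Yes, this is an identity.

Claim: e^(ix) = cos(x) + i·sin(x).
Reasoning: Euler's formula. Expand e^(ix) = Σ (ix)^k / k!. Since i² = -1, the even-k terms are Σ (-1)^m x^(2m)/(2m)! = cos(x) and the odd-k terms are i · Σ (-1)^m x^(2m+1)/(2m+1)! = i·sin(x).
So the two sides agree for every real x for which both sides are defined.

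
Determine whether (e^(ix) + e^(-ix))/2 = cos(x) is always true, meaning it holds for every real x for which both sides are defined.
Claim: (e^(ix) + e^(-ix))/2 = cos(x).
Reasoning: By Euler's formula e^(ix) = cos(x) + i·sin(x) and e^(-ix) = cos(x) - i·sin(x). Adding cancels the sine terms: e^(ix) + e^(-ix) = 2cos(x); divide by 2.
So the two sides agree for every real x for which both sides are defined.

Conclusion: Yes, this is an identity.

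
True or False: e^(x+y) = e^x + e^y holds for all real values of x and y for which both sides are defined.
False.

Claim: e^(x+y) = e^x + e^y.
Test a specific point where both sides are defined: x = 3/2, y = 5.
LHS = e^(x+y) ≈ 665.1416
RHS = e^x + e^y ≈ 152.8948
Since 665.1416 ≠ 152.8948, the equation fails at this point, so it cannot hold for all real values of x and y for which both sides are defined.
The correct rule is e^(x+y) = e^x · e^y (a product, not a sum).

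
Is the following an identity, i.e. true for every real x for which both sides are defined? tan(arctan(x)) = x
Yes, this is an identity.

Claim: tan(arctan(x)) = x.
Reasoning: For every real x, arctan(x) is by definition the angle in (-π/2, π/2) whose tangent equals x. Taking the tangent of that angle returns x.
So the two sides agree for every real x for which both sides are defined.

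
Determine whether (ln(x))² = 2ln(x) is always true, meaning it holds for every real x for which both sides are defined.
Claim: (ln(x))² = 2ln(x).
Test a specific point where both sides are defined: x = 4.
LHS = (ln(x))² ≈ 1.9218
RHS = 2ln(x) ≈ 2.7726
Since 1.9218 ≠ 2.7726, the equation fails at this point, so it cannot hold for every real x for which both sides are defined.
2ln(x) equals ln(x²), which is not the same as (ln x)².

Conclusion: No, this is NOT an identity.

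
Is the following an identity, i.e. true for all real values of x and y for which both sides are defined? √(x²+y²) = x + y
No, this is NOT an identity.

Claim: √(x²+y²) = x + y.
Test a specific point where both sides are defined: x = -2, y = 1.
LHS = √(x²+y²) ≈ 2.2361
RHS = x + y ≈ -1.0000
Since 2.2361 ≠ -1.0000, the equation fails at this point, so it cannot hold for all real values of x and y for which both sides are defined.
(x+y)² = x² + 2xy + y², not x² + y², so the square root does not split this way.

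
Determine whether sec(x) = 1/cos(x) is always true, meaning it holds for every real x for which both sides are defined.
Yes, this is an identity.

Claim: sec(x) = 1/cos(x).
Reasoning: sec(x) is by definition the reciprocal of cos(x), wherever cos(x) ≠ 0.
So the two sides agree for every real x for which both sides are defined.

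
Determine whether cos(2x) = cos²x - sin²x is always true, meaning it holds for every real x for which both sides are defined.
Yes, this is an identity.

Claim: cos(2x) = cos²x - sin²x.
Reasoning: Put y = x in the addition formula cos(x+y) = cos(x)cos(y) - sin(x)sin(y): cos(2x) = cos²x - sin²x.
So the two sides agree for every real x for which both sides are defined.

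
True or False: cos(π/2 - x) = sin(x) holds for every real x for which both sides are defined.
True.

Claim: cos(π/2 - x) = sin(x).
Reasoning: Use cos(u - v) = cos(u)cos(v) + sin(u)sin(v) with u = π/2, v = x: cos(π/2)cos(x) + sin(π/2)sin(x) = 0·cos(x) + 1·sin(x) = sin(x).
So the two sides agree for every real x for which both sides are defined.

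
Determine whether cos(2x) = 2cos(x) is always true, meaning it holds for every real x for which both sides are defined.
No, this is NOT an identity.

Claim: cos(2x) = 2cos(x).
Test a specific point where both sides are defined: x = π/6.
LHS = cos(2x) ≈ 0.5000
RHS = 2cos(x) ≈ 1.7321
Since 0.5000 ≠ 1.7321, the equation fails at this point, so it cannot hold for every real x for which both sides are defined.
The correct double-angle formula is cos(2x) = cos²x - sin²x.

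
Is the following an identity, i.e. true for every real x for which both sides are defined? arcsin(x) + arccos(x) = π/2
Claim: arcsin(x) + arccos(x) = π/2.
Reasoning: Both sides are defined for -1 ≤ x ≤ 1. Let θ = arcsin(x), so sin θ = x and θ ∈ [-π/2, π/2]. Then cos(π/2 - θ) = sin θ = x and π/2 - θ ∈ [0, π], which is exactly the range of arccos, so arccos(x) = π/2 - θ. Adding: arcsin(x) + arccos(x) = θ + (π/2 - θ) = π/2.
So the two sides agree for every real x for which both sides are defined.

Conclusion: Yes, this is an identity.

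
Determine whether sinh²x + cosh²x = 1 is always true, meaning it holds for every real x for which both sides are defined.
No, this is NOT an identity.

Claim: sinh²x + cosh²x = 1.
Test a specific point where both sides are defined: x = -3.
LHS = sinh²x + cosh²x ≈ 201.7156
RHS = 1 ≈ 1.0000
Since 201.7156 ≠ 1.0000, the equation fails at this point, so it cannot hold for every real x for which both sides are defined.
The correct hyperbolic identity is cosh²x - sinh²x = 1 (a difference); the sum sinh²x + cosh²x equals cosh(2x).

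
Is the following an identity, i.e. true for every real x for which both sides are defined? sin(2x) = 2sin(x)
No, this is NOT an identity.

Claim: sin(2x) = 2sin(x).
Test a specific point where both sides are defined: x = 3π/4.
LHS = sin(2x) ≈ -1.0000
RHS = 2sin(x) ≈ 1.4142
Since -1.0000 ≠ 1.4142, the equation fails at this point, so it cannot hold for every real x for which both sides are defined.
The correct double-angle formula is sin(2x) = 2sin(x)cos(x).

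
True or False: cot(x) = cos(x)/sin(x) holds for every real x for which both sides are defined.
True.

Claim: cot(x) = cos(x)/sin(x).
Reasoning: cot(x) is defined as 1/tan(x) = 1/(sin(x)/cos(x)) = cos(x)/sin(x), wherever sin(x) ≠ 0.
So the two sides agree for every real x for which both sides are defined.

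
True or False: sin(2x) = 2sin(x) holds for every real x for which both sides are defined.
Claim: sin(2x) = 2sin(x).
Test a specific point where both sides are defined: x = π/4.
LHS = sin(2x) ≈ 1.0000
RHS = 2sin(x) ≈ 1.4142
Since 1.0000 ≠ 1.4142, the equation fails at this point, so it cannot hold for every real x for which both sides are defined.
The correct double-angle formula is sin(2x) = 2sin(x)cos(x).

Conclusion: False.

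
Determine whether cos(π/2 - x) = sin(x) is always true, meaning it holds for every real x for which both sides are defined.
Claim: cos(π/2 - x) = sin(x).
Reasoning: Use cos(u - v) = cos(u)cos(v) + sin(u)sin(v) with u = π/2, v = x: cos(π/2)cos(x) + sin(π/2)sin(x) = 0·cos(x) + 1·sin(x) = sin(x).
So the two sides agree for every real x for which both sides are defined.

Conclusion: Yes, this is an identity.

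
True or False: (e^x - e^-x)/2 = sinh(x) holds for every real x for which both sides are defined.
True.

Claim: (e^x - e^-x)/2 = sinh(x).
Reasoning: This is exactly the definition of the hyperbolic sine: sinh(x) := (e^x - e^-x)/2.
So the two sides agree for every real x for which both sides are defined.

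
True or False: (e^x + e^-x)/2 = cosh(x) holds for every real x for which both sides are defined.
Claim: (e^x + e^-x)/2 = cosh(x).
Reasoning: This is exactly the definition of the hyperbolic cosine: cosh(x) := (e^x + e^-x)/2.
So the two sides agree for every real x for which both sides are defined.

Conclusion: True.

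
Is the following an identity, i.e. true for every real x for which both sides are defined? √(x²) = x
Claim: √(x²) = x.
Test a specific point where both sides are defined: x = -2.
LHS = √(x²) ≈ 2.0000
RHS = x ≈ -2.0000
Since 2.0000 ≠ -2.0000, the equation fails at this point, so it cannot hold for every real x for which both sides are defined.
√(x²) = |x|, which differs from x whenever x < 0 (both sides are defined for every real x).

Conclusion: No, this is NOT an identity.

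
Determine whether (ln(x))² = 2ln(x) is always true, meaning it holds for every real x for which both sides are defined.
No, this is NOT an identity.

Claim: (ln(x))² = 2ln(x).
Test a specific point where both sides are defined: x = 5.
LHS = (ln(x))² ≈ 2.5903
RHS = 2ln(x) ≈ 3.2189
Since 2.5903 ≠ 3.2189, the equation fails at this point, so it cannot hold for every real x for which both sides are defined.
2ln(x) equals ln(x²), which is not the same as (ln x)².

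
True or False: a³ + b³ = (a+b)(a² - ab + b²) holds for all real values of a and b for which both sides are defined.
Claim: a³ + b³ = (a+b)(a² - ab + b²).
Reasoning: Expand the right side: (a+b)(a² - ab + b²) = a³ - a²b + ab² + a²b - ab² + b³ = a³ + b³ (the middle terms cancel in pairs).
So the two sides agree for all real values of a and b for which both sides are defined.

Conclusion: True.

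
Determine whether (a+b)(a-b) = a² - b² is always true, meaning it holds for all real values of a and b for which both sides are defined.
Yes, this is an identity.

Claim: (a+b)(a-b) = a² - b².
Reasoning: Expand: (a+b)(a-b) = a² - ab + ba - b² = a² - b² (the cross terms cancel).
So the two sides agree for all real values of a and b for which both sides are defined.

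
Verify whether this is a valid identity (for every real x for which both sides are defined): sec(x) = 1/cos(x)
Yes, this is an identity.

Claim: sec(x) = 1/cos(x).
Reasoning: sec(x) is by definition the reciprocal of cos(x), wherever cos(x) ≠ 0.
So the two sides agree for every real x for which both sides are defined.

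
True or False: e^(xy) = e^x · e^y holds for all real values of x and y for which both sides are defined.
False.

Claim: e^(xy) = e^x · e^y.
Test a specific point where both sides are defined: x = 5, y = 3/2.
LHS = e^(xy) ≈ 1808.0424
RHS = e^x · e^y ≈ 665.1416
Since 1808.0424 ≠ 665.1416, the equation fails at this point, so it cannot hold for all real values of x and y for which both sides are defined.
e^x · e^y = e^(x+y), not e^(xy).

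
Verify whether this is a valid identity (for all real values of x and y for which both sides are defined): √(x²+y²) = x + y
No, this is NOT an identity.

Claim: √(x²+y²) = x + y.
Test a specific point where both sides are defined: x = 3/2, y = 3/2.
LHS = √(x²+y²) ≈ 2.1213
RHS = x + y ≈ 3.0000
Since 2.1213 ≠ 3.0000, the equation fails at this point, so it cannot hold for all real values of x and y for which both sides are defined.
(x+y)² = x² + 2xy + y², not x² + y², so the square root does not split this way.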